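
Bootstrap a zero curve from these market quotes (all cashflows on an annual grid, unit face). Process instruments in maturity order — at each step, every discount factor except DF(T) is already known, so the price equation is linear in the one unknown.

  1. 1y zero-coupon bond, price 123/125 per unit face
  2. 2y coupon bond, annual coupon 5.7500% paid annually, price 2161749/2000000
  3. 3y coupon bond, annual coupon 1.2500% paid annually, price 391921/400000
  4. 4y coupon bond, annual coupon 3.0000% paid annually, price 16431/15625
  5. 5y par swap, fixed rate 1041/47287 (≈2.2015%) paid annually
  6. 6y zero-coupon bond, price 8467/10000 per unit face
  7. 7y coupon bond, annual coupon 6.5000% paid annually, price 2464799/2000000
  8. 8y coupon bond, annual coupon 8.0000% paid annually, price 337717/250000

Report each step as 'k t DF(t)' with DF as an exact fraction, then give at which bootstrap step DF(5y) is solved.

1 1 123/125
2 2 4843/5000
3 3 2359/2500
4 4 4683/5000
5 5 8959/10000
6 6 8467/10000
7 7 8169/10000
8 8 7773/10000
DF(5y) is solved at step 5

step 1 [1y] zero: DF = P = 123/125 ≈ 0.984000
step 2 [2y] bond c/1=23/400: DF=(2161749/2000000 − 23/400·(0.984000))/(1+23/400) = 4843/5000 ≈ 0.968600
step 3 [3y] bond c/1=1/80: DF=(391921/400000 − 1/80·(0.984000+0.968600))/(1+1/80) = 2359/2500 ≈ 0.943600
step 4 [4y] bond c/1=3/100: DF=(16431/15625 − 3/100·(0.984000+0.968600+0.943600))/(1+3/100) = 4683/5000 ≈ 0.936600
step 5 [5y] swap r/1=1041/47287: DF=(1 − 1041/47287·(0.984000+0.968600+0.943600+0.936600))/(1+1041/47287) = 8959/10000 ≈ 0.895900
step 6 [6y] zero: DF = P = 8467/10000 ≈ 0.846700
step 7 [7y] bond c/1=13/200: DF=(2464799/2000000 − 13/200·(0.984000+0.968600+0.943600+0.936600+0.895900+0.846700))/(1+13/200) = 8169/10000 ≈ 0.816900
step 8 [8y] bond c/1=2/25: DF=(337717/250000 − 2/25·(0.984000+0.968600+0.943600+0.936600+0.895900+0.846700+0.816900))/(1+2/25) = 7773/10000 ≈ 0.777300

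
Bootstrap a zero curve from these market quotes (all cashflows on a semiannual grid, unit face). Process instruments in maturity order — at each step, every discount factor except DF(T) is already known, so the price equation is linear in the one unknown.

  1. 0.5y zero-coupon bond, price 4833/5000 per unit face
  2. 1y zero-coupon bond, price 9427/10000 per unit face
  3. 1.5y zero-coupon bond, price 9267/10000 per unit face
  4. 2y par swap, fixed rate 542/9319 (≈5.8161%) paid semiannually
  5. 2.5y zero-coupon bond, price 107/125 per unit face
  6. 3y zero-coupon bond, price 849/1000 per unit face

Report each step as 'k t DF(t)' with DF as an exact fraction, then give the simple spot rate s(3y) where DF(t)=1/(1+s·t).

1 1/2 4833/5000
2 1 9427/10000
3 3/2 9267/10000
4 2 2229/2500
5 5/2 107/125
6 3 849/1000
s(3y) = (1/(849/1000) − 1)/(3) = 151/2547 ≈ 5.9285%

step 1 [0.5y] zero: DF = P = 4833/5000 ≈ 0.966600
step 2 [1y] zero: DF = P = 9427/10000 ≈ 0.942700
step 3 [1.5y] zero: DF = P = 9267/10000 ≈ 0.926700
step 4 [2y] swap r/2=271/9319: DF=(1 − 271/9319·(0.966600+0.942700+0.926700))/(1+271/9319) = 2229/2500 ≈ 0.891600
step 5 [2.5y] zero: DF = P = 107/125 ≈ 0.856000
step 6 [3y] zero: DF = P = 849/1000 ≈ 0.849000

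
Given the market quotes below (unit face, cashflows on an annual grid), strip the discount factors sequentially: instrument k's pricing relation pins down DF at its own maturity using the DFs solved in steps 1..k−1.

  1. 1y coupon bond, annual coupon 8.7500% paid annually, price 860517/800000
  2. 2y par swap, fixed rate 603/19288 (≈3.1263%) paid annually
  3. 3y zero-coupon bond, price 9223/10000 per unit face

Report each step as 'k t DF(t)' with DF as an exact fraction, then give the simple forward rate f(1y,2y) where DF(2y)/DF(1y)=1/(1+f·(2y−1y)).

1 1 9891/10000
2 2 9397/10000
3 3 9223/10000
f(1y,2y) = ((9891/10000)/(9397/10000) − 1)/(1) = 494/9397 ≈ 5.2570%

step 1 [1y] bond c/1=7/80: DF=(860517/800000 − 7/80·(0))/(1+7/80) = 9891/10000 ≈ 0.989100
step 2 [2y] swap r/1=603/19288: DF=(1 − 603/19288·(0.989100))/(1+603/19288) = 9397/10000 ≈ 0.939700
step 3 [3y] zero: DF = P = 9223/10000 ≈ 0.922300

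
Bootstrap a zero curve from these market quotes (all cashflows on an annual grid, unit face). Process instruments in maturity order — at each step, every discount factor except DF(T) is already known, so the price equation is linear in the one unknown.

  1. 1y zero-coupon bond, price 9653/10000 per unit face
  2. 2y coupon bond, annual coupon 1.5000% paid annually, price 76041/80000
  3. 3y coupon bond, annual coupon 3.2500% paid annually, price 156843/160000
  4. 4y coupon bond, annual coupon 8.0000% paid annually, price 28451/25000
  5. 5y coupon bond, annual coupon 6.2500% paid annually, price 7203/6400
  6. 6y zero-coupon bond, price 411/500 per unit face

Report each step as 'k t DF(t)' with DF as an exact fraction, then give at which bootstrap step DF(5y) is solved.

1 1 9653/10000
2 2 4611/5000
3 3 89/100
4 4 106/125
5 5 423/500
6 6 411/500
DF(5y) is solved at step 5

step 1 [1y] zero: DF = P = 9653/10000 ≈ 0.965300
step 2 [2y] bond c/1=3/200: DF=(76041/80000 − 3/200·(0.965300))/(1+3/200) = 4611/5000 ≈ 0.922200
step 3 [3y] bond c/1=13/400: DF=(156843/160000 − 13/400·(0.965300+0.922200))/(1+13/400) = 89/100 ≈ 0.890000
step 4 [4y] bond c/1=2/25: DF=(28451/25000 − 2/25·(0.965300+0.922200+0.890000))/(1+2/25) = 106/125 ≈ 0.848000
step 5 [5y] bond c/1=1/16: DF=(7203/6400 − 1/16·(0.965300+0.922200+0.890000+0.848000))/(1+1/16) = 423/500 ≈ 0.846000
step 6 [6y] zero: DF = P = 411/500 ≈ 0.822000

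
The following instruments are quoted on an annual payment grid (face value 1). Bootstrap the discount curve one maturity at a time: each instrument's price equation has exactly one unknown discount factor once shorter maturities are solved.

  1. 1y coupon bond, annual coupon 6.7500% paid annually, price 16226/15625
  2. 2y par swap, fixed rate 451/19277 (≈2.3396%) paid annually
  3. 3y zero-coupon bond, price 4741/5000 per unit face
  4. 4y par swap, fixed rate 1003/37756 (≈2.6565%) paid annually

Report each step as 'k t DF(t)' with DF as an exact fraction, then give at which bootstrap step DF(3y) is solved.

step 1 [1y] bond c/1=27/400: DF=(16226/15625 − 27/400·(0))/(1+27/400) = 608/625 ≈ 0.972800
step 2 [2y] swap r/1=451/19277: DF=(1 − 451/19277·(0.972800))/(1+451/19277) = 9549/10000 ≈ 0.954900
step 3 [3y] zero: DF = P = 4741/5000 ≈ 0.948200
step 4 [4y] swap r/1=1003/37756: DF=(1 − 1003/37756·(0.972800+0.954900+0.948200))/(1+1003/37756) = 8997/10000 ≈ 0.899700

1 1 608/625
2 2 9549/10000
3 3 4741/5000
4 4 8997/10000
DF(3y) is solved at step 3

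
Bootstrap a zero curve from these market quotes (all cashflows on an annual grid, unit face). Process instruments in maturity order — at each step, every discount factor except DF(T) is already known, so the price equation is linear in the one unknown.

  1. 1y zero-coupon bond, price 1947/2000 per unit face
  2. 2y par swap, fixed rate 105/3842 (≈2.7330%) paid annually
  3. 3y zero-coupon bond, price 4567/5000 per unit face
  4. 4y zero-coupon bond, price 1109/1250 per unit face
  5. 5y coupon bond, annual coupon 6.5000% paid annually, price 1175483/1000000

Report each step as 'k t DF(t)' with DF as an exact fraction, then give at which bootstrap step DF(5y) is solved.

1 1 1947/2000
2 2 379/400
3 3 4567/5000
4 4 1109/1250
5 5 4383/5000
DF(5y) is solved at step 5

step 1 [1y] zero: DF = P = 1947/2000 ≈ 0.973500
step 2 [2y] swap r/1=105/3842: DF=(1 − 105/3842·(0.973500))/(1+105/3842) = 379/400 ≈ 0.947500
step 3 [3y] zero: DF = P = 4567/5000 ≈ 0.913400
step 4 [4y] zero: DF = P = 1109/1250 ≈ 0.887200
step 5 [5y] bond c/1=13/200: DF=(1175483/1000000 − 13/200·(0.973500+0.947500+0.913400+0.887200))/(1+13/200) = 4383/5000 ≈ 0.876600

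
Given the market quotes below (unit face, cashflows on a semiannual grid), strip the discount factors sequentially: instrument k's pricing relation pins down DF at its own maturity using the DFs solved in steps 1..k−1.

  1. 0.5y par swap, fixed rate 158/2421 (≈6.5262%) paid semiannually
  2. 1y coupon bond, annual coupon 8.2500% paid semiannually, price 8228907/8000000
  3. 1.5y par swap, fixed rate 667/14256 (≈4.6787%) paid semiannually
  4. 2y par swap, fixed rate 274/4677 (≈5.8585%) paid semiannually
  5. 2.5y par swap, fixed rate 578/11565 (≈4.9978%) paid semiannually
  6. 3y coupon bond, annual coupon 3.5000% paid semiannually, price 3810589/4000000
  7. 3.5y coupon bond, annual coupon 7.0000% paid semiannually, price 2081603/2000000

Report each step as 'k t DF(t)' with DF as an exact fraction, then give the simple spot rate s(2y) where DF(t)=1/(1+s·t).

step 1 [0.5y] swap r/2=79/2421: DF=(1 − 79/2421·(0))/(1+79/2421) = 2421/2500 ≈ 0.968400
step 2 [1y] bond c/2=33/800: DF=(8228907/8000000 − 33/800·(0.968400))/(1+33/800) = 1899/2000 ≈ 0.949500
step 3 [1.5y] swap r/2=667/28512: DF=(1 − 667/28512·(0.968400+0.949500))/(1+667/28512) = 9333/10000 ≈ 0.933300
step 4 [2y] swap r/2=137/4677: DF=(1 − 137/4677·(0.968400+0.949500+0.933300))/(1+137/4677) = 1113/1250 ≈ 0.890400
step 5 [2.5y] swap r/2=289/11565: DF=(1 − 289/11565·(0.968400+0.949500+0.933300+0.890400))/(1+289/11565) = 2211/2500 ≈ 0.884400
step 6 [3y] bond c/2=7/400: DF=(3810589/4000000 − 7/400·(0.968400+0.949500+0.933300+0.890400+0.884400))/(1+7/400) = 8567/10000 ≈ 0.856700
step 7 [3.5y] bond c/2=7/200: DF=(2081603/2000000 − 7/200·(0.968400+0.949500+0.933300+0.890400+0.884400+0.856700))/(1+7/200) = 4101/5000 ≈ 0.820200

1 1/2 2421/2500
2 1 1899/2000
3 3/2 9333/10000
4 2 1113/1250
5 5/2 2211/2500
6 3 8567/10000
7 7/2 4101/5000
s(2y) = (1/(1113/1250) − 1)/(2) = 137/2226 ≈ 6.1545%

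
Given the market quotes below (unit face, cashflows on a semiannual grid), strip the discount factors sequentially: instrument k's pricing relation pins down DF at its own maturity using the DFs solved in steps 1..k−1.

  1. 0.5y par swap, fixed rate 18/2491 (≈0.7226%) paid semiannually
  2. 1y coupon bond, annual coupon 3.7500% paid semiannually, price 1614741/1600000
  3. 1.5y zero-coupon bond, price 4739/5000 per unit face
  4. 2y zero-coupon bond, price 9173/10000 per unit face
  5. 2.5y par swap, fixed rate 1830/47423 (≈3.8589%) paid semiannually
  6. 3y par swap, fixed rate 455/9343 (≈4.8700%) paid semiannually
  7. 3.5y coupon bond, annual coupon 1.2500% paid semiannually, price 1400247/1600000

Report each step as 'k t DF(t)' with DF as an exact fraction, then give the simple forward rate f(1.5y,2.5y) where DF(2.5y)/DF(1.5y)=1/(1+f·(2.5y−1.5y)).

1 1/2 2491/2500
2 1 9723/10000
3 3/2 4739/5000
4 2 9173/10000
5 5/2 1817/2000
6 3 1727/2000
7 7/2 8349/10000
f(1.5y,2.5y) = ((4739/5000)/(1817/2000) − 1)/(1) = 393/9085 ≈ 4.3258%

step 1 [0.5y] swap r/2=9/2491: DF=(1 − 9/2491·(0))/(1+9/2491) = 2491/2500 ≈ 0.996400
step 2 [1y] bond c/2=3/160: DF=(1614741/1600000 − 3/160·(0.996400))/(1+3/160) = 9723/10000 ≈ 0.972300
step 3 [1.5y] zero: DF = P = 4739/5000 ≈ 0.947800
step 4 [2y] zero: DF = P = 9173/10000 ≈ 0.917300
step 5 [2.5y] swap r/2=915/47423: DF=(1 − 915/47423·(0.996400+0.972300+0.947800+0.917300))/(1+915/47423) = 1817/2000 ≈ 0.908500
step 6 [3y] swap r/2=455/18686: DF=(1 − 455/18686·(0.996400+0.972300+0.947800+0.917300+0.908500))/(1+455/18686) = 1727/2000 ≈ 0.863500
step 7 [3.5y] bond c/2=1/160: DF=(1400247/1600000 − 1/160·(0.996400+0.972300+0.947800+0.917300+0.908500+0.863500))/(1+1/160) = 8349/10000 ≈ 0.834900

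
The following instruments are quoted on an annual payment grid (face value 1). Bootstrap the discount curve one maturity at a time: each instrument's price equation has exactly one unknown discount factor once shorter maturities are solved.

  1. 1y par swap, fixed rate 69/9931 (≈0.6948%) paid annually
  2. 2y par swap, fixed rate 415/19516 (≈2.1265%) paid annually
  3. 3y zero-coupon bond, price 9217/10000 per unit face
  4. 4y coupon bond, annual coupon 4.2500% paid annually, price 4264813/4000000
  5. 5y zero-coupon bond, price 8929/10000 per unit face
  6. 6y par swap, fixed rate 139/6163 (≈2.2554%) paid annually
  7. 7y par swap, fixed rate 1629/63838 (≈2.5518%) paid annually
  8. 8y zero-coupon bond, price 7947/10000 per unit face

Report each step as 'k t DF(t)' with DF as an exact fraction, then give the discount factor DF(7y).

step 1 [1y] swap r/1=69/9931: DF=(1 − 69/9931·(0))/(1+69/9931) = 9931/10000 ≈ 0.993100
step 2 [2y] swap r/1=415/19516: DF=(1 − 415/19516·(0.993100))/(1+415/19516) = 1917/2000 ≈ 0.958500
step 3 [3y] zero: DF = P = 9217/10000 ≈ 0.921700
step 4 [4y] bond c/1=17/400: DF=(4264813/4000000 − 17/400·(0.993100+0.958500+0.921700))/(1+17/400) = 566/625 ≈ 0.905600
step 5 [5y] zero: DF = P = 8929/10000 ≈ 0.892900
step 6 [6y] swap r/1=139/6163: DF=(1 − 139/6163·(0.993100+0.958500+0.921700+0.905600+0.892900))/(1+139/6163) = 8749/10000 ≈ 0.874900
step 7 [7y] swap r/1=1629/63838: DF=(1 − 1629/63838·(0.993100+0.958500+0.921700+0.905600+0.892900+0.874900))/(1+1629/63838) = 8371/10000 ≈ 0.837100
step 8 [8y] zero: DF = P = 7947/10000 ≈ 0.794700

1 1 9931/10000
2 2 1917/2000
3 3 9217/10000
4 4 566/625
5 5 8929/10000
6 6 8749/10000
7 7 8371/10000
8 8 7947/10000
DF(7y) = 8371/10000 ≈ 0.837100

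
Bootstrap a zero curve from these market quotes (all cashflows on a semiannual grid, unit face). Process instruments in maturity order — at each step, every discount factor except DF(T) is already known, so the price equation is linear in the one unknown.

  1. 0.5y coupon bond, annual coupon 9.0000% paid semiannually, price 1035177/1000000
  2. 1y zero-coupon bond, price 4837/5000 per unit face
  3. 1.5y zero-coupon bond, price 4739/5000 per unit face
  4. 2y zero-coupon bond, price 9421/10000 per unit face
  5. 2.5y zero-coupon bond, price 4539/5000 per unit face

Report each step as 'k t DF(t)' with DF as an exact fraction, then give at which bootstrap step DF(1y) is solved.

step 1 [0.5y] bond c/2=9/200: DF=(1035177/1000000 − 9/200·(0))/(1+9/200) = 4953/5000 ≈ 0.990600
step 2 [1y] zero: DF = P = 4837/5000 ≈ 0.967400
step 3 [1.5y] zero: DF = P = 4739/5000 ≈ 0.947800
step 4 [2y] zero: DF = P = 9421/10000 ≈ 0.942100
step 5 [2.5y] zero: DF = P = 4539/5000 ≈ 0.907800

1 1/2 4953/5000
2 1 4837/5000
3 3/2 4739/5000
4 2 9421/10000
5 5/2 4539/5000
DF(1y) is solved at step 2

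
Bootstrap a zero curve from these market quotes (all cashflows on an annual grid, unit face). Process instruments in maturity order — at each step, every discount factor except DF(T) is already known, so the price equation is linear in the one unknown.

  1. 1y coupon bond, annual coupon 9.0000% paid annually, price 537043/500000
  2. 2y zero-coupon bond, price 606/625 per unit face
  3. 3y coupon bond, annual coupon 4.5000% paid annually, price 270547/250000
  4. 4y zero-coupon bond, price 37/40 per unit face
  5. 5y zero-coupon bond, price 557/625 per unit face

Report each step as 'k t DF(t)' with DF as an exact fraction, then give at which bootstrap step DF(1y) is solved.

1 1 4927/5000
2 2 606/625
3 3 4757/5000
4 4 37/40
5 5 557/625
DF(1y) is solved at step 1

step 1 [1y] bond c/1=9/100: DF=(537043/500000 − 9/100·(0))/(1+9/100) = 4927/5000 ≈ 0.985400
step 2 [2y] zero: DF = P = 606/625 ≈ 0.969600
step 3 [3y] bond c/1=9/200: DF=(270547/250000 − 9/200·(0.985400+0.969600))/(1+9/200) = 4757/5000 ≈ 0.951400
step 4 [4y] zero: DF = P = 37/40 ≈ 0.925000
step 5 [5y] zero: DF = P = 557/625 ≈ 0.891200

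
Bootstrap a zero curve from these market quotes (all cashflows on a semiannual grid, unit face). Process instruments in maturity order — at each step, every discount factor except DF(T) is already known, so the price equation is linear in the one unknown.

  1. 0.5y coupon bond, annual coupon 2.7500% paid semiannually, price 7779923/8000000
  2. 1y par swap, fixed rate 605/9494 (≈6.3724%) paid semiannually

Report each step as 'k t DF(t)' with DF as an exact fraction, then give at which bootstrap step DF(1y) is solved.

1 1/2 9593/10000
2 1 1879/2000
DF(1y) is solved at step 2

step 1 [0.5y] bond c/2=11/800: DF=(7779923/8000000 − 11/800·(0))/(1+11/800) = 9593/10000 ≈ 0.959300
step 2 [1y] swap r/2=605/18988: DF=(1 − 605/18988·(0.959300))/(1+605/18988) = 1879/2000 ≈ 0.939500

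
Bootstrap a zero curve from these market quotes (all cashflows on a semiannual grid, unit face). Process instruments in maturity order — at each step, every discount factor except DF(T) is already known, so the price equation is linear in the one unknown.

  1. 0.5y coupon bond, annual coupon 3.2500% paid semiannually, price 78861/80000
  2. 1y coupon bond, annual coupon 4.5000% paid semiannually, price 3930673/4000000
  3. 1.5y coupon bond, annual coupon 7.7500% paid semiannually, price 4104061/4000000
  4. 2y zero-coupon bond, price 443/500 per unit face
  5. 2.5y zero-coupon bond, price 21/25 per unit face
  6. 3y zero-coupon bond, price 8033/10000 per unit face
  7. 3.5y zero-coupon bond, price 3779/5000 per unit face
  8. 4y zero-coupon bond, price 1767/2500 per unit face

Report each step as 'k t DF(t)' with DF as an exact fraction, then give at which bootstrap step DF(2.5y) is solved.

step 1 [0.5y] bond c/2=13/800: DF=(78861/80000 − 13/800·(0))/(1+13/800) = 97/100 ≈ 0.970000
step 2 [1y] bond c/2=9/400: DF=(3930673/4000000 − 9/400·(0.970000))/(1+9/400) = 9397/10000 ≈ 0.939700
step 3 [1.5y] bond c/2=31/800: DF=(4104061/4000000 − 31/800·(0.970000+0.939700))/(1+31/800) = 1833/2000 ≈ 0.916500
step 4 [2y] zero: DF = P = 443/500 ≈ 0.886000
step 5 [2.5y] zero: DF = P = 21/25 ≈ 0.840000
step 6 [3y] zero: DF = P = 8033/10000 ≈ 0.803300
step 7 [3.5y] zero: DF = P = 3779/5000 ≈ 0.755800
step 8 [4y] zero: DF = P = 1767/2500 ≈ 0.706800

1 1/2 97/100
2 1 9397/10000
3 3/2 1833/2000
4 2 443/500
5 5/2 21/25
6 3 8033/10000
7 7/2 3779/5000
8 4 1767/2500
DF(2.5y) is solved at step 5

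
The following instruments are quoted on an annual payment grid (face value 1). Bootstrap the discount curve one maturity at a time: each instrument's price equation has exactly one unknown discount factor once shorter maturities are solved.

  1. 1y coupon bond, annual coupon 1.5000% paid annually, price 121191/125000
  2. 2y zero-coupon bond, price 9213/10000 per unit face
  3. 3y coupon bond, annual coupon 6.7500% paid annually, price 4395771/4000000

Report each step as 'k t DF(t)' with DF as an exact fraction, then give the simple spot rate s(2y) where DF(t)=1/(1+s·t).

step 1 [1y] bond c/1=3/200: DF=(121191/125000 − 3/200·(0))/(1+3/200) = 597/625 ≈ 0.955200
step 2 [2y] zero: DF = P = 9213/10000 ≈ 0.921300
step 3 [3y] bond c/1=27/400: DF=(4395771/4000000 − 27/400·(0.955200+0.921300))/(1+27/400) = 2277/2500 ≈ 0.910800

1 1 597/625
2 2 9213/10000
3 3 2277/2500
s(2y) = (1/(9213/10000) − 1)/(2) = 787/18426 ≈ 4.2711%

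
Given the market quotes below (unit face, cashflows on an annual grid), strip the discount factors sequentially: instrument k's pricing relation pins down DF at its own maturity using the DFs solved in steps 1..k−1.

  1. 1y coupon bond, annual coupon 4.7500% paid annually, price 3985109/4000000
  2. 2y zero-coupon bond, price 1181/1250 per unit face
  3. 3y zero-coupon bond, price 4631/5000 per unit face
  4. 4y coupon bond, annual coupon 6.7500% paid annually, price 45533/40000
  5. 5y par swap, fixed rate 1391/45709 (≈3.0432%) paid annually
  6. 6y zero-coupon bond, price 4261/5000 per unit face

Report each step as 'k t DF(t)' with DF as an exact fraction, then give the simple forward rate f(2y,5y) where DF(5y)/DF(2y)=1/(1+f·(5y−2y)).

1 1 9511/10000
2 2 1181/1250
3 3 4631/5000
4 4 8879/10000
5 5 8609/10000
6 6 4261/5000
f(2y,5y) = ((1181/1250)/(8609/10000) − 1)/(3) = 839/25827 ≈ 3.2485%

step 1 [1y] bond c/1=19/400: DF=(3985109/4000000 − 19/400·(0))/(1+19/400) = 9511/10000 ≈ 0.951100
step 2 [2y] zero: DF = P = 1181/1250 ≈ 0.944800
step 3 [3y] zero: DF = P = 4631/5000 ≈ 0.926200
step 4 [4y] bond c/1=27/400: DF=(45533/40000 − 27/400·(0.951100+0.944800+0.926200))/(1+27/400) = 8879/10000 ≈ 0.887900
step 5 [5y] swap r/1=1391/45709: DF=(1 − 1391/45709·(0.951100+0.944800+0.926200+0.887900))/(1+1391/45709) = 8609/10000 ≈ 0.860900
step 6 [6y] zero: DF = P = 4261/5000 ≈ 0.852200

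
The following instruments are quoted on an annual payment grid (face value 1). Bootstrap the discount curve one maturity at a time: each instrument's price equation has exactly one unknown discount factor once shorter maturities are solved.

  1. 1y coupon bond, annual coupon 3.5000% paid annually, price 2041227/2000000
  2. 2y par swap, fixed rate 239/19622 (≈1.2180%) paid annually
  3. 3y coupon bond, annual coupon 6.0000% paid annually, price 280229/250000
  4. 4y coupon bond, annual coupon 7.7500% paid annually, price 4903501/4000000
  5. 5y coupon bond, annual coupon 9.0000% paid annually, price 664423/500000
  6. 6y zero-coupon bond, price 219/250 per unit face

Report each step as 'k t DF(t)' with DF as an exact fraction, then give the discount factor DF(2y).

step 1 [1y] bond c/1=7/200: DF=(2041227/2000000 − 7/200·(0))/(1+7/200) = 9861/10000 ≈ 0.986100
step 2 [2y] swap r/1=239/19622: DF=(1 − 239/19622·(0.986100))/(1+239/19622) = 9761/10000 ≈ 0.976100
step 3 [3y] bond c/1=3/50: DF=(280229/250000 − 3/50·(0.986100+0.976100))/(1+3/50) = 1183/1250 ≈ 0.946400
step 4 [4y] bond c/1=31/400: DF=(4903501/4000000 − 31/400·(0.986100+0.976100+0.946400))/(1+31/400) = 1857/2000 ≈ 0.928500
step 5 [5y] bond c/1=9/100: DF=(664423/500000 − 9/100·(0.986100+0.976100+0.946400+0.928500))/(1+9/100) = 9023/10000 ≈ 0.902300
step 6 [6y] zero: DF = P = 219/250 ≈ 0.876000

1 1 9861/10000
2 2 9761/10000
3 3 1183/1250
4 4 1857/2000
5 5 9023/10000
6 6 219/250
DF(2y) = 9761/10000 ≈ 0.976100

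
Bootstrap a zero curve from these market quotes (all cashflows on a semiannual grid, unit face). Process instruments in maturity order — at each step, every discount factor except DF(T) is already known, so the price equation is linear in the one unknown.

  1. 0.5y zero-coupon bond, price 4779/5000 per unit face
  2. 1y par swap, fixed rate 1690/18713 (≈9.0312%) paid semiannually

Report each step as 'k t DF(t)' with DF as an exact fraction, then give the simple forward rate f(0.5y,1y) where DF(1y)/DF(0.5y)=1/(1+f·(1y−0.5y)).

1 1/2 4779/5000
2 1 1831/2000
f(0.5y,1y) = ((4779/5000)/(1831/2000) − 1)/(1/2) = 806/9155 ≈ 8.8039%

step 1 [0.5y] zero: DF = P = 4779/5000 ≈ 0.955800
step 2 [1y] swap r/2=845/18713: DF=(1 − 845/18713·(0.955800))/(1+845/18713) = 1831/2000 ≈ 0.915500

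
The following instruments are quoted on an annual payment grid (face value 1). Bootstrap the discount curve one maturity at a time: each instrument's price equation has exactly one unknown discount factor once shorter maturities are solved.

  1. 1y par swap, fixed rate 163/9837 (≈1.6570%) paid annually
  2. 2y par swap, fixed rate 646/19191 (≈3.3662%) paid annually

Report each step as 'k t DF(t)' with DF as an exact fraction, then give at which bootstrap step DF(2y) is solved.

1 1 9837/10000
2 2 4677/5000
DF(2y) is solved at step 2

step 1 [1y] swap r/1=163/9837: DF=(1 − 163/9837·(0))/(1+163/9837) = 9837/10000 ≈ 0.983700
step 2 [2y] swap r/1=646/19191: DF=(1 − 646/19191·(0.983700))/(1+646/19191) = 4677/5000 ≈ 0.935400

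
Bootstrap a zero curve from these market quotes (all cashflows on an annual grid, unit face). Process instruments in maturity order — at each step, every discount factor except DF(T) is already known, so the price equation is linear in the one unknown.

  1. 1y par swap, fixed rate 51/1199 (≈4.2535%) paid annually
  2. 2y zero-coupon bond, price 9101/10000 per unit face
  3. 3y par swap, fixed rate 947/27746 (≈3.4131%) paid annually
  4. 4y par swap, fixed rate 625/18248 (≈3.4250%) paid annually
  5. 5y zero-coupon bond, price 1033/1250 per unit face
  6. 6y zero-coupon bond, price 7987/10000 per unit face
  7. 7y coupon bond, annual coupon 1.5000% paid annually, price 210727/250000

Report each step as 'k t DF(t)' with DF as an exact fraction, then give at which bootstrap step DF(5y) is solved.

1 1 1199/1250
2 2 9101/10000
3 3 9053/10000
4 4 7/8
5 5 1033/1250
6 6 7987/10000
7 7 301/400
DF(5y) is solved at step 5

step 1 [1y] swap r/1=51/1199: DF=(1 − 51/1199·(0))/(1+51/1199) = 1199/1250 ≈ 0.959200
step 2 [2y] zero: DF = P = 9101/10000 ≈ 0.910100
step 3 [3y] swap r/1=947/27746: DF=(1 − 947/27746·(0.959200+0.910100))/(1+947/27746) = 9053/10000 ≈ 0.905300
step 4 [4y] swap r/1=625/18248: DF=(1 − 625/18248·(0.959200+0.910100+0.905300))/(1+625/18248) = 7/8 ≈ 0.875000
step 5 [5y] zero: DF = P = 1033/1250 ≈ 0.826400
step 6 [6y] zero: DF = P = 7987/10000 ≈ 0.798700
step 7 [7y] bond c/1=3/200: DF=(210727/250000 − 3/200·(0.959200+0.910100+0.905300+0.875000+0.826400+0.798700))/(1+3/200) = 301/400 ≈ 0.752500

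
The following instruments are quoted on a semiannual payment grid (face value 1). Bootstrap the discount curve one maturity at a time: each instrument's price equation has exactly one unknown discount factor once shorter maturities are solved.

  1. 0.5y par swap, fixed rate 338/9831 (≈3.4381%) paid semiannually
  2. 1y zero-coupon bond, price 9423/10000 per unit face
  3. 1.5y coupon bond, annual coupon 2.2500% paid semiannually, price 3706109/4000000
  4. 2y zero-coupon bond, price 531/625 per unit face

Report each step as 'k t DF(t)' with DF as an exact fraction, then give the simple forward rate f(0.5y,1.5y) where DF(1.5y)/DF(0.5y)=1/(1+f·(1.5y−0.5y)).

step 1 [0.5y] swap r/2=169/9831: DF=(1 − 169/9831·(0))/(1+169/9831) = 9831/10000 ≈ 0.983100
step 2 [1y] zero: DF = P = 9423/10000 ≈ 0.942300
step 3 [1.5y] bond c/2=9/800: DF=(3706109/4000000 − 9/800·(0.983100+0.942300))/(1+9/800) = 2237/2500 ≈ 0.894800
step 4 [2y] zero: DF = P = 531/625 ≈ 0.849600

1 1/2 9831/10000
2 1 9423/10000
3 3/2 2237/2500
4 2 531/625
f(0.5y,1.5y) = ((9831/10000)/(2237/2500) − 1)/(1) = 883/8948 ≈ 9.8681%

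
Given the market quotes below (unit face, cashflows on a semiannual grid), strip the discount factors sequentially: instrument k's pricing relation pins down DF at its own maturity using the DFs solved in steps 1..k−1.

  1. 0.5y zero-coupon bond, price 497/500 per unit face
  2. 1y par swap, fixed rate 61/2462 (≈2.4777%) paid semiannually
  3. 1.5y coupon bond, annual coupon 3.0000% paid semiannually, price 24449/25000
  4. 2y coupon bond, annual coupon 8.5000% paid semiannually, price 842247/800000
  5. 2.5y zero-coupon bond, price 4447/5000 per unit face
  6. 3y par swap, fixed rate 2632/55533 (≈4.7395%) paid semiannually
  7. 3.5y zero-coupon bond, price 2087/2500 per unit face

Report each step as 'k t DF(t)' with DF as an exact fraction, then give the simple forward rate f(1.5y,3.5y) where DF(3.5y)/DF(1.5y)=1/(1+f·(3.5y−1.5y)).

step 1 [0.5y] zero: DF = P = 497/500 ≈ 0.994000
step 2 [1y] swap r/2=61/4924: DF=(1 − 61/4924·(0.994000))/(1+61/4924) = 2439/2500 ≈ 0.975600
step 3 [1.5y] bond c/2=3/200: DF=(24449/25000 − 3/200·(0.994000+0.975600))/(1+3/200) = 584/625 ≈ 0.934400
step 4 [2y] bond c/2=17/400: DF=(842247/800000 − 17/400·(0.994000+0.975600+0.934400))/(1+17/400) = 1783/2000 ≈ 0.891500
step 5 [2.5y] zero: DF = P = 4447/5000 ≈ 0.889400
step 6 [3y] swap r/2=1316/55533: DF=(1 − 1316/55533·(0.994000+0.975600+0.934400+0.891500+0.889400))/(1+1316/55533) = 2171/2500 ≈ 0.868400
step 7 [3.5y] zero: DF = P = 2087/2500 ≈ 0.834800

1 1/2 497/500
2 1 2439/2500
3 3/2 584/625
4 2 1783/2000
5 5/2 4447/5000
6 3 2171/2500
7 7/2 2087/2500
f(1.5y,3.5y) = ((584/625)/(2087/2500) − 1)/(2) = 249/4174 ≈ 5.9655%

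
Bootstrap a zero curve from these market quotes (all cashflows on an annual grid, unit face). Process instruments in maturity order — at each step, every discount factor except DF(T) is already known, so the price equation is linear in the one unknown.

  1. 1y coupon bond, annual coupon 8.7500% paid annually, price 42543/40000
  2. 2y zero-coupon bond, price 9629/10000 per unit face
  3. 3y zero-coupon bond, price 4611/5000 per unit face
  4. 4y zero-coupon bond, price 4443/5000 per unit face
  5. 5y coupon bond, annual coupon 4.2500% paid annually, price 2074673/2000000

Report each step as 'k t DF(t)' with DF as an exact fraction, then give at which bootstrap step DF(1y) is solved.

1 1 489/500
2 2 9629/10000
3 3 4611/5000
4 4 4443/5000
5 5 8421/10000
DF(1y) is solved at step 1

step 1 [1y] bond c/1=7/80: DF=(42543/40000 − 7/80·(0))/(1+7/80) = 489/500 ≈ 0.978000
step 2 [2y] zero: DF = P = 9629/10000 ≈ 0.962900
step 3 [3y] zero: DF = P = 4611/5000 ≈ 0.922200
step 4 [4y] zero: DF = P = 4443/5000 ≈ 0.888600
step 5 [5y] bond c/1=17/400: DF=(2074673/2000000 − 17/400·(0.978000+0.962900+0.922200+0.888600))/(1+17/400) = 8421/10000 ≈ 0.842100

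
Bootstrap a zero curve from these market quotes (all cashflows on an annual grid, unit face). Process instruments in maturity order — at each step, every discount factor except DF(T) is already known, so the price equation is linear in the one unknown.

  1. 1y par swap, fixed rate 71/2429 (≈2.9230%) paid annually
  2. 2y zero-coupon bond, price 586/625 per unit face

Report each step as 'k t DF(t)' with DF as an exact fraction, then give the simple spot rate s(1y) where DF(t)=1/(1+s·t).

1 1 2429/2500
2 2 586/625
s(1y) = (1/(2429/2500) − 1)/(1) = 71/2429 ≈ 2.9230%

step 1 [1y] swap r/1=71/2429: DF=(1 − 71/2429·(0))/(1+71/2429) = 2429/2500 ≈ 0.971600
step 2 [2y] zero: DF = P = 586/625 ≈ 0.937600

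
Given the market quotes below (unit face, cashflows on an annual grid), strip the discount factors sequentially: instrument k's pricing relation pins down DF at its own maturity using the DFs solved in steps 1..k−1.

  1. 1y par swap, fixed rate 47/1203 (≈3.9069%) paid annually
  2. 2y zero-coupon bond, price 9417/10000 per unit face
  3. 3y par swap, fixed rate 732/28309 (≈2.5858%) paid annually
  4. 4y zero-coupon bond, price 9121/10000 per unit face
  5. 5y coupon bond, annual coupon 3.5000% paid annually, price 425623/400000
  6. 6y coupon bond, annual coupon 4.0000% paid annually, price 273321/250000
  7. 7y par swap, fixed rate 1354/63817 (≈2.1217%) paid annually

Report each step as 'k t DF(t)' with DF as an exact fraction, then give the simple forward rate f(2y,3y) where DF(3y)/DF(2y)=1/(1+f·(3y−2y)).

step 1 [1y] swap r/1=47/1203: DF=(1 − 47/1203·(0))/(1+47/1203) = 1203/1250 ≈ 0.962400
step 2 [2y] zero: DF = P = 9417/10000 ≈ 0.941700
step 3 [3y] swap r/1=732/28309: DF=(1 − 732/28309·(0.962400+0.941700))/(1+732/28309) = 2317/2500 ≈ 0.926800
step 4 [4y] zero: DF = P = 9121/10000 ≈ 0.912100
step 5 [5y] bond c/1=7/200: DF=(425623/400000 − 7/200·(0.962400+0.941700+0.926800+0.912100))/(1+7/200) = 1803/2000 ≈ 0.901500
step 6 [6y] bond c/1=1/25: DF=(273321/250000 − 1/25·(0.962400+0.941700+0.926800+0.912100+0.901500))/(1+1/25) = 4363/5000 ≈ 0.872600
step 7 [7y] swap r/1=1354/63817: DF=(1 − 1354/63817·(0.962400+0.941700+0.926800+0.912100+0.901500+0.872600))/(1+1354/63817) = 4323/5000 ≈ 0.864600

1 1 1203/1250
2 2 9417/10000
3 3 2317/2500
4 4 9121/10000
5 5 1803/2000
6 6 4363/5000
7 7 4323/5000
f(2y,3y) = ((9417/10000)/(2317/2500) − 1)/(1) = 149/9268 ≈ 1.6077%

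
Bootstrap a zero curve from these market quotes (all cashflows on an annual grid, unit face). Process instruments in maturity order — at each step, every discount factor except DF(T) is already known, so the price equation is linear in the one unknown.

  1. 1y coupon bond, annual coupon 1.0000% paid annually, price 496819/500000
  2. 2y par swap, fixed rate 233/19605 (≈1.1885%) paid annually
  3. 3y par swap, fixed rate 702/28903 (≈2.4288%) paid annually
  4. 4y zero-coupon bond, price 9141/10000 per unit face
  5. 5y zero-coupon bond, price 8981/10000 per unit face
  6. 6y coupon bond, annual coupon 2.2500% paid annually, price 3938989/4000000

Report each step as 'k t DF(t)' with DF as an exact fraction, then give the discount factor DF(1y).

1 1 4919/5000
2 2 9767/10000
3 3 4649/5000
4 4 9141/10000
5 5 8981/10000
6 6 2149/2500
DF(1y) = 4919/5000 ≈ 0.983800

step 1 [1y] bond c/1=1/100: DF=(496819/500000 − 1/100·(0))/(1+1/100) = 4919/5000 ≈ 0.983800
step 2 [2y] swap r/1=233/19605: DF=(1 − 233/19605·(0.983800))/(1+233/19605) = 9767/10000 ≈ 0.976700
step 3 [3y] swap r/1=702/28903: DF=(1 − 702/28903·(0.983800+0.976700))/(1+702/28903) = 4649/5000 ≈ 0.929800
step 4 [4y] zero: DF = P = 9141/10000 ≈ 0.914100
step 5 [5y] zero: DF = P = 8981/10000 ≈ 0.898100
step 6 [6y] bond c/1=9/400: DF=(3938989/4000000 − 9/400·(0.983800+0.976700+0.929800+0.914100+0.898100))/(1+9/400) = 2149/2500 ≈ 0.859600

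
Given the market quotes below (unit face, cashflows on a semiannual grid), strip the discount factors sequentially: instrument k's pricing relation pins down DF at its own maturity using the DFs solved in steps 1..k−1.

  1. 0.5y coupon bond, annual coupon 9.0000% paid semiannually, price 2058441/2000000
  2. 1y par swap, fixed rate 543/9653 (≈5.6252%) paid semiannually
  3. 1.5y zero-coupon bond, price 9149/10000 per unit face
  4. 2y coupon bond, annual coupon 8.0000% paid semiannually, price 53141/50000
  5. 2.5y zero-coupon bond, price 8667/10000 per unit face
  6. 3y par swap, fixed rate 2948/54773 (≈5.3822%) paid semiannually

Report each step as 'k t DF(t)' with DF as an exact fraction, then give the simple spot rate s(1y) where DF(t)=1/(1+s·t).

1 1/2 9849/10000
2 1 9457/10000
3 3/2 9149/10000
4 2 73/80
5 5/2 8667/10000
6 3 4263/5000
s(1y) = (1/(9457/10000) − 1)/(1) = 543/9457 ≈ 5.7418%

step 1 [0.5y] bond c/2=9/200: DF=(2058441/2000000 − 9/200·(0))/(1+9/200) = 9849/10000 ≈ 0.984900
step 2 [1y] swap r/2=543/19306: DF=(1 − 543/19306·(0.984900))/(1+543/19306) = 9457/10000 ≈ 0.945700
step 3 [1.5y] zero: DF = P = 9149/10000 ≈ 0.914900
step 4 [2y] bond c/2=1/25: DF=(53141/50000 − 1/25·(0.984900+0.945700+0.914900))/(1+1/25) = 73/80 ≈ 0.912500
step 5 [2.5y] zero: DF = P = 8667/10000 ≈ 0.866700
step 6 [3y] swap r/2=1474/54773: DF=(1 − 1474/54773·(0.984900+0.945700+0.914900+0.912500+0.866700))/(1+1474/54773) = 4263/5000 ≈ 0.852600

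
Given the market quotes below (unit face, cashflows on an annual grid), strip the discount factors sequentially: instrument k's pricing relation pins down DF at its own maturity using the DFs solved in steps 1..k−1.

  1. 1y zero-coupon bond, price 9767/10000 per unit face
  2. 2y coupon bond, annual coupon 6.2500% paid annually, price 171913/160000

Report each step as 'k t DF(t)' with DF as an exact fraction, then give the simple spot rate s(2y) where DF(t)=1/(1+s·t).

1 1 9767/10000
2 2 4769/5000
s(2y) = (1/(4769/5000) − 1)/(2) = 231/9538 ≈ 2.4219%

step 1 [1y] zero: DF = P = 9767/10000 ≈ 0.976700
step 2 [2y] bond c/1=1/16: DF=(171913/160000 − 1/16·(0.976700))/(1+1/16) = 4769/5000 ≈ 0.953800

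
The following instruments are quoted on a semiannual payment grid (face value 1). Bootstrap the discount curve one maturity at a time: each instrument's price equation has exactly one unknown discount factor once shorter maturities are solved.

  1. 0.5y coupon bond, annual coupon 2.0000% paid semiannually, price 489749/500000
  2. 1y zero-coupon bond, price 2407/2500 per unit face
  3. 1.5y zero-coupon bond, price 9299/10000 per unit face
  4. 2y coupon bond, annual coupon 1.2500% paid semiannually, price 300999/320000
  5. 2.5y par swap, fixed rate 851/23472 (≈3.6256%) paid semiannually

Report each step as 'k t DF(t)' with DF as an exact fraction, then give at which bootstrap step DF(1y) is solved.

1 1/2 4849/5000
2 1 2407/2500
3 3/2 9299/10000
4 2 917/1000
5 5/2 9149/10000
DF(1y) is solved at step 2

step 1 [0.5y] bond c/2=1/100: DF=(489749/500000 − 1/100·(0))/(1+1/100) = 4849/5000 ≈ 0.969800
step 2 [1y] zero: DF = P = 2407/2500 ≈ 0.962800
step 3 [1.5y] zero: DF = P = 9299/10000 ≈ 0.929900
step 4 [2y] bond c/2=1/160: DF=(300999/320000 − 1/160·(0.969800+0.962800+0.929900))/(1+1/160) = 917/1000 ≈ 0.917000
step 5 [2.5y] swap r/2=851/46944: DF=(1 − 851/46944·(0.969800+0.962800+0.929900+0.917000))/(1+851/46944) = 9149/10000 ≈ 0.914900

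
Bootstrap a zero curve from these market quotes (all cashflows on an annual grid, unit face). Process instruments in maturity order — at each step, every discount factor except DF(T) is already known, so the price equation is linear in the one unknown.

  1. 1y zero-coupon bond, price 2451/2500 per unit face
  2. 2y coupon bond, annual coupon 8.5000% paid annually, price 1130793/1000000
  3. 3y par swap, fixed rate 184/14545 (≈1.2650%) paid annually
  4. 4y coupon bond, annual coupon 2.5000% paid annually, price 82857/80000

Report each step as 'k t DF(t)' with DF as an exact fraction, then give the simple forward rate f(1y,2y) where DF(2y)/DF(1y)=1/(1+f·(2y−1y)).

1 1 2451/2500
2 2 4827/5000
3 3 602/625
4 4 1879/2000
f(1y,2y) = ((2451/2500)/(4827/5000) − 1)/(1) = 25/1609 ≈ 1.5538%

step 1 [1y] zero: DF = P = 2451/2500 ≈ 0.980400
step 2 [2y] bond c/1=17/200: DF=(1130793/1000000 − 17/200·(0.980400))/(1+17/200) = 4827/5000 ≈ 0.965400
step 3 [3y] swap r/1=184/14545: DF=(1 − 184/14545·(0.980400+0.965400))/(1+184/14545) = 602/625 ≈ 0.963200
step 4 [4y] bond c/1=1/40: DF=(82857/80000 − 1/40·(0.980400+0.965400+0.963200))/(1+1/40) = 1879/2000 ≈ 0.939500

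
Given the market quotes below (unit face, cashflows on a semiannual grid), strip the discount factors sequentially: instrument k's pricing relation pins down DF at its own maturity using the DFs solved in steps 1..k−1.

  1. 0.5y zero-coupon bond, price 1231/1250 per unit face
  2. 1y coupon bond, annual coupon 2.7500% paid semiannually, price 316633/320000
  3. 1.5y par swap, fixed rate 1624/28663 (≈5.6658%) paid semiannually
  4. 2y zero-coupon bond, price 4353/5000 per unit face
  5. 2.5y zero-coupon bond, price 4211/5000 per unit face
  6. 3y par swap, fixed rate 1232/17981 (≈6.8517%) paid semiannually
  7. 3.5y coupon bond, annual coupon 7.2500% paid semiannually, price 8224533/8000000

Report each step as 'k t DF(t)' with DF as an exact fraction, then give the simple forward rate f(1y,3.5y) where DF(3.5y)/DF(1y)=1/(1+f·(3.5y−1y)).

1 1/2 1231/1250
2 1 9627/10000
3 3/2 2297/2500
4 2 4353/5000
5 5/2 4211/5000
6 3 1019/1250
7 7/2 4017/5000
f(1y,3.5y) = ((9627/10000)/(4017/5000) − 1)/(5/2) = 531/6695 ≈ 7.9313%

step 1 [0.5y] zero: DF = P = 1231/1250 ≈ 0.984800
step 2 [1y] bond c/2=11/800: DF=(316633/320000 − 11/800·(0.984800))/(1+11/800) = 9627/10000 ≈ 0.962700
step 3 [1.5y] swap r/2=812/28663: DF=(1 − 812/28663·(0.984800+0.962700))/(1+812/28663) = 2297/2500 ≈ 0.918800
step 4 [2y] zero: DF = P = 4353/5000 ≈ 0.870600
step 5 [2.5y] zero: DF = P = 4211/5000 ≈ 0.842200
step 6 [3y] swap r/2=616/17981: DF=(1 − 616/17981·(0.984800+0.962700+0.918800+0.870600+0.842200))/(1+616/17981) = 1019/1250 ≈ 0.815200
step 7 [3.5y] bond c/2=29/800: DF=(8224533/8000000 − 29/800·(0.984800+0.962700+0.918800+0.870600+0.842200+0.815200))/(1+29/800) = 4017/5000 ≈ 0.803400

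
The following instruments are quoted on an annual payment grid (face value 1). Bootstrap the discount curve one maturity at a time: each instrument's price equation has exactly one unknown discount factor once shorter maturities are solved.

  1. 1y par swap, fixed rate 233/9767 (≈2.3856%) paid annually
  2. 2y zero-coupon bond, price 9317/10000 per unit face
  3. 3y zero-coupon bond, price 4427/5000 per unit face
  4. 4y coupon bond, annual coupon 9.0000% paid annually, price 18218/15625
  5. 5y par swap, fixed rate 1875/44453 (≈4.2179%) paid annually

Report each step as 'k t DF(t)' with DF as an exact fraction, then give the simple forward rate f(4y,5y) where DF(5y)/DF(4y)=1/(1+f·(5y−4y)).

1 1 9767/10000
2 2 9317/10000
3 3 4427/5000
4 4 839/1000
5 5 13/16
f(4y,5y) = ((839/1000)/(13/16) − 1)/(1) = 53/1625 ≈ 3.2615%

step 1 [1y] swap r/1=233/9767: DF=(1 − 233/9767·(0))/(1+233/9767) = 9767/10000 ≈ 0.976700
step 2 [2y] zero: DF = P = 9317/10000 ≈ 0.931700
step 3 [3y] zero: DF = P = 4427/5000 ≈ 0.885400
step 4 [4y] bond c/1=9/100: DF=(18218/15625 − 9/100·(0.976700+0.931700+0.885400))/(1+9/100) = 839/1000 ≈ 0.839000
step 5 [5y] swap r/1=1875/44453: DF=(1 − 1875/44453·(0.976700+0.931700+0.885400+0.839000))/(1+1875/44453) = 13/16 ≈ 0.812500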